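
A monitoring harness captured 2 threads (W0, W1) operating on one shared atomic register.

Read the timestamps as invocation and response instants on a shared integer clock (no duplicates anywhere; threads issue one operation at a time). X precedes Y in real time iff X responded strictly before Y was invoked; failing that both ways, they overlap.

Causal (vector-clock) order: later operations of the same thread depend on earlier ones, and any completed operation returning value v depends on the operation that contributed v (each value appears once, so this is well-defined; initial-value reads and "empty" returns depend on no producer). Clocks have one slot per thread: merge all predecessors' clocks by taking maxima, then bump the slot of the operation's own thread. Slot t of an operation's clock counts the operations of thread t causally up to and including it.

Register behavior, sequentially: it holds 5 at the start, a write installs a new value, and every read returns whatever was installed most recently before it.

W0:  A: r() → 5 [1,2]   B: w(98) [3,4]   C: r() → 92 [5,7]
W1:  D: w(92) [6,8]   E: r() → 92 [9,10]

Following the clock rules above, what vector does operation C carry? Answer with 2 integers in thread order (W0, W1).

(3, 1)

root op D, invoked 6: fresh clock plus W1's own tick → (0, 1)
root op A, invoked 1: fresh clock plus W0's own tick → (1, 0)
E (invocation 9): componentwise max over VC(D)=(0, 1), +1 at W1, giving (0, 2)
B (invocation 3): componentwise max over VC(A)=(1, 0), +1 at W0, giving (2, 0)
C (invocation 5): componentwise max over VC(B)=(2, 0), VC(D)=(0, 1), +1 at W0, giving (3, 1)
target: VC(C) = (3, 1)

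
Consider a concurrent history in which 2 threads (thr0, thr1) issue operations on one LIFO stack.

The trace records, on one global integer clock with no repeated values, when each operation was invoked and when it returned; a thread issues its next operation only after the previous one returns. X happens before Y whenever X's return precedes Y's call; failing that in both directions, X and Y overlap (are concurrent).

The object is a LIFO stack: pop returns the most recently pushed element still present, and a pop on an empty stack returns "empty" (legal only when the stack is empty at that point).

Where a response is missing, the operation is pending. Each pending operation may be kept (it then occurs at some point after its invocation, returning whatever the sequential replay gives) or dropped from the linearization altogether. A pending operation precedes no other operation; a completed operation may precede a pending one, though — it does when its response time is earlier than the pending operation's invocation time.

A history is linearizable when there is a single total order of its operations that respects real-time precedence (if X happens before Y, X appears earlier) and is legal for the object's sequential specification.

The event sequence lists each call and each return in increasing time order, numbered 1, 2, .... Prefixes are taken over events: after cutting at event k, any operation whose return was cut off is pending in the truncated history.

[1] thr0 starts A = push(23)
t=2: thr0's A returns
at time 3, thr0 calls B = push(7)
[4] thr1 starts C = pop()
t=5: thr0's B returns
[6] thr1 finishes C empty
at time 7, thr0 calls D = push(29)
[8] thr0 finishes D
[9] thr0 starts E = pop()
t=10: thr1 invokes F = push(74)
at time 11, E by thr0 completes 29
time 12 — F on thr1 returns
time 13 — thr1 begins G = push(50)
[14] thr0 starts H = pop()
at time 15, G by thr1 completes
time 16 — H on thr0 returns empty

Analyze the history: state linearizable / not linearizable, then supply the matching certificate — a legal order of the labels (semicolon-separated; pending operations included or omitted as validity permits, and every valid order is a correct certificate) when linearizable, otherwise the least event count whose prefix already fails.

the violation lands at event 6, C's response at time 6: events 1..5 linearize, events 1..6 do not
every one of the 2 real-time-consistent orders over 3 completed LIFO stack ops fails the sequential spec
take A, B, C: step 3 already fails, because C pop() → empty cannot occur there
take A, C, B: step 2 already fails, because C pop() → empty cannot occur there

not linearizable — minimal violating prefix: 6 events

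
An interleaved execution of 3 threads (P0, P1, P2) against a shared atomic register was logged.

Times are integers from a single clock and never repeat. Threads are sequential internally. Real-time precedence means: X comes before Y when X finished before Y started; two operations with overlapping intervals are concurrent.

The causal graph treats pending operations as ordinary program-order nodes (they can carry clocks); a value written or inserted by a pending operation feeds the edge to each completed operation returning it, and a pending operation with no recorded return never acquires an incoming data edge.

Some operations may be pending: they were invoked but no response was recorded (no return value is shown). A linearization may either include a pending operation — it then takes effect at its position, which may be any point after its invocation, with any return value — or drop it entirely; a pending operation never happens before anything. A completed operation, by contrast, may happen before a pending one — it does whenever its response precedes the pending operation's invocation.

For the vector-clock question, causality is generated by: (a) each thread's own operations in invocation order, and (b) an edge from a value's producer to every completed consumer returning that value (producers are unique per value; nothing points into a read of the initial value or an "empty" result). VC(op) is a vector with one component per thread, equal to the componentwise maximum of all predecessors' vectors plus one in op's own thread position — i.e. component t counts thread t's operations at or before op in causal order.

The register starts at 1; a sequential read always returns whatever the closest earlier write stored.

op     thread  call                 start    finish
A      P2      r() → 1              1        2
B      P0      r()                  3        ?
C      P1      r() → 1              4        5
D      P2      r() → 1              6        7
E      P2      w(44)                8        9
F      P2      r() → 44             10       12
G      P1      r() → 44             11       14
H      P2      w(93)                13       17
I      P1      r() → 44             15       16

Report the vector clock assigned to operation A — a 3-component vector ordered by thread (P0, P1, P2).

A, invoked 1, has no incoming edges; only P2's bump applies → (0, 0, 1)
C, invoked 4, has no incoming edges; only P1's bump applies → (0, 1, 0)
B, invoked 3, has no incoming edges; only P0's bump applies → (1, 0, 0)
VC(D, invoked at 6): max of VC(A)=(0, 0, 1), then +1 on thread P2 → (0, 0, 2)
VC(E, invoked at 8): max of VC(D)=(0, 0, 2), then +1 on thread P2 → (0, 0, 3)
VC(F, invoked at 10): max of VC(E)=(0, 0, 3), then +1 on thread P2 → (0, 0, 4)
VC(H, invoked at 13): max of VC(F)=(0, 0, 4), then +1 on thread P2 → (0, 0, 5)
VC(G, invoked at 11): max of VC(C)=(0, 1, 0), VC(E)=(0, 0, 3), then +1 on thread P1 → (0, 2, 3)
VC(I, invoked at 15): max of VC(E)=(0, 0, 3), VC(G)=(0, 2, 3), then +1 on thread P1 → (0, 3, 3)
target: VC(A) = (0, 0, 1)

(0, 0, 1)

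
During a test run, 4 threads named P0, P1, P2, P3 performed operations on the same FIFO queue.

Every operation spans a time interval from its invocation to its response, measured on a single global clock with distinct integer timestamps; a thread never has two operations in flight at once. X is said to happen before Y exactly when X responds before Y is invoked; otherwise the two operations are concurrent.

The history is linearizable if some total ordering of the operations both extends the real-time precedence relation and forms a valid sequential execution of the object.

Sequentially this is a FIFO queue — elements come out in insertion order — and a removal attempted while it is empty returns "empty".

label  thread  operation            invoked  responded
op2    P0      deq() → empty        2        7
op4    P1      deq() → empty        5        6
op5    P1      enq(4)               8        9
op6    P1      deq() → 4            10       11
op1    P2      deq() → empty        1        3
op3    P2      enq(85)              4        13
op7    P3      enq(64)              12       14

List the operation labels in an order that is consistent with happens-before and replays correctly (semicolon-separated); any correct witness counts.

op1; op2; op4; op5; op3; op6; op7

step 1: op1 deq() → empty — queue <>
step 2: op2 deq() → empty — queue <>
step 3: op4 deq() → empty — queue <>
step 4: op5 enq(4) — queue <4>
step 5: op3 enq(85) — queue <4,85>
step 6: op6 deq() → 4 — queue <85>
step 7: op7 enq(64) — queue <85,64>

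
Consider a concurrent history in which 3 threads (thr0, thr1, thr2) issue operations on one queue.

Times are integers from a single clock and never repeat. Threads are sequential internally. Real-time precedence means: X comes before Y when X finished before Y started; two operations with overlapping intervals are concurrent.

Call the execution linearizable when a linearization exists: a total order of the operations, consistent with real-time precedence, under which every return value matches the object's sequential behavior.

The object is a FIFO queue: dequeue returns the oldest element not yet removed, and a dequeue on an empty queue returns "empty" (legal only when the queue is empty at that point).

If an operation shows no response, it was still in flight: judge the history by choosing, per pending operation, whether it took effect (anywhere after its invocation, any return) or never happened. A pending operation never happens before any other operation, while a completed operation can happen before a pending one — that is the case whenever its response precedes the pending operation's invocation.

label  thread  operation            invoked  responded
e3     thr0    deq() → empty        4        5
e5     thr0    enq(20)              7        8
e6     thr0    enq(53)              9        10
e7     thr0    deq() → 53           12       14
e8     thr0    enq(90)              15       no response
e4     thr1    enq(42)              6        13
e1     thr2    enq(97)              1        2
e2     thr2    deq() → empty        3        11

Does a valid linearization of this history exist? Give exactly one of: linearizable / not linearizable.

not linearizable

cut after 10 events: linearizable; cut after 11 events (e2 responds, time 11): not linearizable
5 completed operations, 4 real-time-consistent orders — every queue replay fails
completion choices over the 1 pending operation (e4) were checked; none helps
take e1, e2, e3, e5, e6 (pending dropped): step 2 already fails, because e2 deq() → empty cannot occur there
take e1, e3, e2, e5, e6 (pending dropped): step 2 already fails, because e3 deq() → empty cannot occur there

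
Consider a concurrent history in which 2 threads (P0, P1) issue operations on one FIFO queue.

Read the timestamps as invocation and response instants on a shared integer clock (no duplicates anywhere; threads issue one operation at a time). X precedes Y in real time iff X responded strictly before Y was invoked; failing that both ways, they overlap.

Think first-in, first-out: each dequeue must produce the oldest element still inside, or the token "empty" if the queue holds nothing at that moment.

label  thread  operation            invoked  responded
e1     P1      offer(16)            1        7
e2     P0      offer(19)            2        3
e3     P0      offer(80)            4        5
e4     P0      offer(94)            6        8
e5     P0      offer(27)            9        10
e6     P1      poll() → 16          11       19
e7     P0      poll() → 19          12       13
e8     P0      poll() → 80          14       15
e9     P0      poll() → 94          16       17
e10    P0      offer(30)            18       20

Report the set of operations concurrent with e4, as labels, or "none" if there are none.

e1

concurrent with e4 ([6,8]): every op whose interval crosses 6..8
e1 [1,7]: concurrent
e2 [2,3]: before
e3 [4,5]: before
e5 [9,10]: after
e6 [11,19]: after
e7 [12,13]: after
e8 [14,15]: after
e9 [16,17]: after
e10 [18,20]: after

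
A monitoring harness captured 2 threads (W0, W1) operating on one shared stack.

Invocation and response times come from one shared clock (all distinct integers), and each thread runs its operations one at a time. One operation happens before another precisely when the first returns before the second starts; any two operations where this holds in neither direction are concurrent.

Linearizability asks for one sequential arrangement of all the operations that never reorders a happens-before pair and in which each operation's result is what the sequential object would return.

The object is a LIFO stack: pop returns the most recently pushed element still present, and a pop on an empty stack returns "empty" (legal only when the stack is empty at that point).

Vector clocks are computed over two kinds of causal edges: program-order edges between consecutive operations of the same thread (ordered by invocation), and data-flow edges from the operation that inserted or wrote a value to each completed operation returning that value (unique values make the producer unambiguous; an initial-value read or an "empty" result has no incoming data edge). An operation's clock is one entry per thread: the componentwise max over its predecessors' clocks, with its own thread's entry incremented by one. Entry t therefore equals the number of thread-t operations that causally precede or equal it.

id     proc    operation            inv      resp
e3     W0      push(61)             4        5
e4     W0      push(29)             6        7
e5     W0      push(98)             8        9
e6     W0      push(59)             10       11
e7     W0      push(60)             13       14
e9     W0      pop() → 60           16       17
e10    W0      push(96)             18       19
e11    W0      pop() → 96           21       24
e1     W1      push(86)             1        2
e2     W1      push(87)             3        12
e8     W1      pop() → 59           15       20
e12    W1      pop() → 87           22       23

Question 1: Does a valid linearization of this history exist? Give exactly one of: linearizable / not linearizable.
witness order: e1, e3, e4, e5, e2, e6, e7, e9, e8, e10, e11, e12
step 1: e1 push(86) — stack <86>
step 2: e3 push(61) — stack <86,61>
step 3: e4 push(29) — stack <86,61,29>
step 4: e5 push(98) — stack <86,61,29,98>
step 5: e2 push(87) — stack <86,61,29,98,87>
step 6: e6 push(59) — stack <86,61,29,98,87,59>
step 7: e7 push(60) — stack <86,61,29,98,87,59,60>
step 8: e9 pop() → 60 — stack <86,61,29,98,87,59>
step 9: e8 pop() → 59 — stack <86,61,29,98,87>
step 10: e10 push(96) — stack <86,61,29,98,87,96>
step 11: e11 pop() → 96 — stack <86,61,29,98,87>
step 12: e12 pop() → 87 — stack <86,61,29,98>

linearizable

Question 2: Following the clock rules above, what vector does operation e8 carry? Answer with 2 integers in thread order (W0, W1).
e1, invoked 1, has no incoming edges; only W1's bump applies → (0, 1)
e3, invoked 4, has no incoming edges; only W0's bump applies → (1, 0)
e2, invoked 3, takes VC(e1)=(0, 1) under max, adds 1 for W1 → (0, 2)
e4, invoked 6, takes VC(e3)=(1, 0) under max, adds 1 for W0 → (2, 0)
e5, invoked 8, takes VC(e4)=(2, 0) under max, adds 1 for W0 → (3, 0)
e6, invoked 10, takes VC(e5)=(3, 0) under max, adds 1 for W0 → (4, 0)
e7, invoked 13, takes VC(e6)=(4, 0) under max, adds 1 for W0 → (5, 0)
e9, invoked 16, takes VC(e7)=(5, 0) under max, adds 1 for W0 → (6, 0)
e8, invoked 15, takes VC(e2)=(0, 2), VC(e6)=(4, 0) under max, adds 1 for W1 → (4, 3)
e10, invoked 18, takes VC(e9)=(6, 0) under max, adds 1 for W0 → (7, 0)
e12, invoked 22, takes VC(e2)=(0, 2), VC(e8)=(4, 3) under max, adds 1 for W1 → (4, 4)
e11, invoked 21, takes VC(e10)=(7, 0) under max, adds 1 for W0 → (8, 0)
target: VC(e8) = (4, 3)

(4, 3)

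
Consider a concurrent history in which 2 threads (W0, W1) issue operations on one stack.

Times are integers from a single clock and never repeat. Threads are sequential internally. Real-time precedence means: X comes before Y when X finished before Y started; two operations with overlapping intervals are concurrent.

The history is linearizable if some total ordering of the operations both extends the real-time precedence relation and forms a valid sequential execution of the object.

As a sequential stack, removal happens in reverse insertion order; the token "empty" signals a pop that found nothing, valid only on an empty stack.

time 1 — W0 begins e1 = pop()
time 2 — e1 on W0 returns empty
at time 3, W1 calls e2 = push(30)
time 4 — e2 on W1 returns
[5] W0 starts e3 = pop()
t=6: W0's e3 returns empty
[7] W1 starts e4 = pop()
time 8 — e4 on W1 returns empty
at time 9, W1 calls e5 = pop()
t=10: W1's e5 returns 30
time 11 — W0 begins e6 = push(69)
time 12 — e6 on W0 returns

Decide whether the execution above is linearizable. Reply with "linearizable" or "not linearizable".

not linearizable

events 1..5 are fine; event 6 — the response of e3 at time 6 — makes the prefix non-linearizable
a single order respects real time; the 3 completed stack operations fail replay along it
e.g. e1, e2, e3: illegal at step 3, since e3 pop() → empty cannot apply there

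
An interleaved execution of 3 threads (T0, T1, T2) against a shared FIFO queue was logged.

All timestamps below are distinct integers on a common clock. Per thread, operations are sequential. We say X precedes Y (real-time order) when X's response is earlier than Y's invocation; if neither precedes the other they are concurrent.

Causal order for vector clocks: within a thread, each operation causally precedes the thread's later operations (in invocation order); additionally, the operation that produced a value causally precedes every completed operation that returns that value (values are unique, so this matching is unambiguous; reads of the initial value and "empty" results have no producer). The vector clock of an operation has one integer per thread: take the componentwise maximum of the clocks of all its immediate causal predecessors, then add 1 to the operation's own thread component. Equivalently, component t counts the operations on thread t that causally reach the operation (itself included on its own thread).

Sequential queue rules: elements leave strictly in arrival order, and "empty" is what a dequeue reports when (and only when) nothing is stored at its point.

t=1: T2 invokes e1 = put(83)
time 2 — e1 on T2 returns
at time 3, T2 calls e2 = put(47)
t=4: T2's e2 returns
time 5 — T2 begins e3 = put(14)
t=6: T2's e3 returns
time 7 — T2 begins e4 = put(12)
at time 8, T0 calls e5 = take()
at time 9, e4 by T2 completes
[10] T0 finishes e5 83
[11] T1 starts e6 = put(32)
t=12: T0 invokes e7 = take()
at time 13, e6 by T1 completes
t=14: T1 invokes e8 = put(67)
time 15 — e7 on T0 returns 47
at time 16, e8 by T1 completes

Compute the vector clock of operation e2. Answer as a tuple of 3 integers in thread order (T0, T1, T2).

(0, 0, 2)

invoked at 1, e1 has no predecessors; its own T2 bump gives (0, 0, 1)
invoked at 11, e6 has no predecessors; its own T1 bump gives (0, 1, 0)
VC(e2, invoked at 3): max of VC(e1)=(0, 0, 1), then +1 on thread T2 → (0, 0, 2)
VC(e8, invoked at 14): max of VC(e6)=(0, 1, 0), then +1 on thread T1 → (0, 2, 0)
VC(e5, invoked at 8): max of VC(e1)=(0, 0, 1), then +1 on thread T0 → (1, 0, 1)
VC(e3, invoked at 5): max of VC(e2)=(0, 0, 2), then +1 on thread T2 → (0, 0, 3)
VC(e4, invoked at 7): max of VC(e3)=(0, 0, 3), then +1 on thread T2 → (0, 0, 4)
VC(e7, invoked at 12): max of VC(e2)=(0, 0, 2), VC(e5)=(1, 0, 1), then +1 on thread T0 → (2, 0, 2)
target: VC(e2) = (0, 0, 2)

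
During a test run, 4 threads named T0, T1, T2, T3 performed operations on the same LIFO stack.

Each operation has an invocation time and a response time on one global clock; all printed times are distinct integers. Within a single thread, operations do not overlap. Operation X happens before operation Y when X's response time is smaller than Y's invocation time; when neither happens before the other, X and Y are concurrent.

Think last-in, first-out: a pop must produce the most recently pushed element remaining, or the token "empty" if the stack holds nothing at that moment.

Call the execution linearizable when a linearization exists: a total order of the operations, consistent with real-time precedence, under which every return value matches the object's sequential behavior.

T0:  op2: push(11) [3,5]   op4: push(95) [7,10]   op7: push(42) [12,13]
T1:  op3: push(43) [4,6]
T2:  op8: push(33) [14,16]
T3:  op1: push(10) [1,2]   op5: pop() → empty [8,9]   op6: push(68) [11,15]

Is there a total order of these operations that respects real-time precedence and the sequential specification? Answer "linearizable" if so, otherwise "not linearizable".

not linearizable

already the first 9 events (up to op5's response at time 9) admit no linearization; the first 8 still do
every one of the 2 real-time-consistent orders over 4 completed LIFO stack ops fails the sequential spec
no escape via the 1 pending operation (op4): every completion choice fails
take op1, op2, op3, op5 (pending dropped): step 4 already fails, because op5 pop() → empty cannot occur there
take op1, op3, op2, op5 (pending dropped): step 4 already fails, because op5 pop() → empty cannot occur there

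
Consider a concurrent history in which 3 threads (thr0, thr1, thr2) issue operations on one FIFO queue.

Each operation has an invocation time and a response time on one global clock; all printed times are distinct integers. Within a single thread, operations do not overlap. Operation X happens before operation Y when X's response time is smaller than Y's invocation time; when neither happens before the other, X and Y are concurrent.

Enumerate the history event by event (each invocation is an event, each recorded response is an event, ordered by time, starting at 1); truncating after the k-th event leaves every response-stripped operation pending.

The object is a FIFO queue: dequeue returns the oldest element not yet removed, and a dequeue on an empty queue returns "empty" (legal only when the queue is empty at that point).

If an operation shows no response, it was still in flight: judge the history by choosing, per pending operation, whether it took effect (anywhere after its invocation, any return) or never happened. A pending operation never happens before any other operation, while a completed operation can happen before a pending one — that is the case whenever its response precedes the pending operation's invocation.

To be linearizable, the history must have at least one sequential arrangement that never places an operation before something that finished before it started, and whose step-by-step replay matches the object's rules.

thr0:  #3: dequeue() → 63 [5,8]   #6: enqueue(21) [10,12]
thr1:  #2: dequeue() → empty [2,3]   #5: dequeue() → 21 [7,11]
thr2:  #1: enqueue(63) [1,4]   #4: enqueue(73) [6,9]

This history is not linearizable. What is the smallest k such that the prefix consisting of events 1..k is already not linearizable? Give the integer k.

a valid linearization of events 1..10 exists, for instance #2, #1, #3, #4:
1. #2 dequeue() → empty, leaving queue <>
2. #1 enqueue(63), leaving queue <63>
3. #3 dequeue() → 63, leaving queue <>
4. #4 enqueue(73), leaving queue <73>
include event 11 — #5 responding at 11 — and every candidate order breaks
completion choices over the 1 pending operation (#6) were checked; none helps
take #1, #2, #3, #4, #5 (pending dropped): step 2 already fails, because #2 dequeue() → empty cannot occur there
take #1, #2, #3, #5, #4 (pending dropped): step 2 already fails, because #2 dequeue() → empty cannot occur there

11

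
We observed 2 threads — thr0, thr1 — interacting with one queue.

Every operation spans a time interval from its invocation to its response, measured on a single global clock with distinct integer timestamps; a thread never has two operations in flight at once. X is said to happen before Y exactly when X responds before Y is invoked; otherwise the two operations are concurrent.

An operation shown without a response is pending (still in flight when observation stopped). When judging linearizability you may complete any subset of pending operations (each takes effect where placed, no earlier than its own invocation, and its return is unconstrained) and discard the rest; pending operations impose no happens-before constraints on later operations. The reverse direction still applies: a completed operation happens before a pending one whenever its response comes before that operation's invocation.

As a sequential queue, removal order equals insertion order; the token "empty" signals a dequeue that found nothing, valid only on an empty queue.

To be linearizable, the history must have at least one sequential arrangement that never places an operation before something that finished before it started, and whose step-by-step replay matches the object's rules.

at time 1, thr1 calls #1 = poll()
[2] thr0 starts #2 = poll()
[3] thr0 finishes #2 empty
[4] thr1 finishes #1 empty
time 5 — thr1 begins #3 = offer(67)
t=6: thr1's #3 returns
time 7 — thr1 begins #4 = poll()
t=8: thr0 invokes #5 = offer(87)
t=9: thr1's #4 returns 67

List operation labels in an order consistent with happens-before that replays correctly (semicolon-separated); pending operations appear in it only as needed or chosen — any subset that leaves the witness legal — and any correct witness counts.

1. #1 poll() → empty, leaving queue <>
2. #2 poll() → empty, leaving queue <>
3. #3 offer(67), leaving queue <67>
4. #4 poll() → 67, leaving queue <>

#1; #2; #3; #4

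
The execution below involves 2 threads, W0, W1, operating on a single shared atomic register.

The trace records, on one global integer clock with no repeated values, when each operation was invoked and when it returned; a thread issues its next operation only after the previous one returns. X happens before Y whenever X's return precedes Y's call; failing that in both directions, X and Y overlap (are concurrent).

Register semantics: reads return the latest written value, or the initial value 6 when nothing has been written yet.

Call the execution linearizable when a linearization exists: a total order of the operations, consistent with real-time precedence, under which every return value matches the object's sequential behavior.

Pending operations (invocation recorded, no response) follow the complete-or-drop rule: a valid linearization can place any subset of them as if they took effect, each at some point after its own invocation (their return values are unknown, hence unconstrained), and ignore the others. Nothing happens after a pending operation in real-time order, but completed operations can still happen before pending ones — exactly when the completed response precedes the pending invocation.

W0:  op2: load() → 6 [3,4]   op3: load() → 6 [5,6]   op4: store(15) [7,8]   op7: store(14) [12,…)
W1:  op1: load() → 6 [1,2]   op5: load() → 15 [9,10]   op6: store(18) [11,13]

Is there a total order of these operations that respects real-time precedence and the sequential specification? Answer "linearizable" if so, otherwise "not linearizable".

a witness: op1, op2, op3, op4, op5, op6
1. op1 load() → 6, leaving value 6
2. op2 load() → 6, leaving value 6
3. op3 load() → 6, leaving value 6
4. op4 store(15), leaving value 15
5. op5 load() → 15, leaving value 15
6. op6 store(18), leaving value 18

linearizable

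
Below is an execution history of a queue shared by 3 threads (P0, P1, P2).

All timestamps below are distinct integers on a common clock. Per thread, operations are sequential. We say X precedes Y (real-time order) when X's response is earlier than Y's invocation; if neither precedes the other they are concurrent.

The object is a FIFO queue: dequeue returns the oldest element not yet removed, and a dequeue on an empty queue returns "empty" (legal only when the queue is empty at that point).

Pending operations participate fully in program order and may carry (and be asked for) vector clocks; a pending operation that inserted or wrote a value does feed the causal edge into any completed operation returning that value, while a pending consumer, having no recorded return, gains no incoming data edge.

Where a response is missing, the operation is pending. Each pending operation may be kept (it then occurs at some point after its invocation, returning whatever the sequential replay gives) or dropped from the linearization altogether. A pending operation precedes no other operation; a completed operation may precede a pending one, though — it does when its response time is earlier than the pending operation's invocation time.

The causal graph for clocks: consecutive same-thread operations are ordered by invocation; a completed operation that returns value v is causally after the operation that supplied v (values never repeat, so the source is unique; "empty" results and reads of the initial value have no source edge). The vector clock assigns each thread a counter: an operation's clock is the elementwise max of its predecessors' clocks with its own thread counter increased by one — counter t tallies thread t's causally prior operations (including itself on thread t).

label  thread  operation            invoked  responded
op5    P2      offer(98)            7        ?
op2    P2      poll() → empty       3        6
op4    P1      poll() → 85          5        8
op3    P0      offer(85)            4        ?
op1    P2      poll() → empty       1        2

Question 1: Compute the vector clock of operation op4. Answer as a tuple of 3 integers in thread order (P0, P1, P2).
no predecessors for op1 (invoked 1): P2 increments from zero → (0, 0, 1)
no predecessors for op3 (invoked 4): P0 increments from zero → (1, 0, 0)
from VC(op1)=(0, 0, 1), op2 (invoked 3) maxes components and bumps P2 → (0, 0, 2)
from VC(op3)=(1, 0, 0), op4 (invoked 5) maxes components and bumps P1 → (1, 1, 0)
from VC(op2)=(0, 0, 2), op5 (invoked 7) maxes components and bumps P2 → (0, 0, 3)
target: VC(op4) = (1, 1, 0)

(1, 1, 0)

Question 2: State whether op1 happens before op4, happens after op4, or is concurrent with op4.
op1 spans [1,2], op4 spans [5,8]
resp(op1)=2 < inv(op4)=5

before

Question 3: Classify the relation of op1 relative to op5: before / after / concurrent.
op1 spans [1,2], op5 spans [7,…)
resp(op1)=2 < inv(op5)=7

before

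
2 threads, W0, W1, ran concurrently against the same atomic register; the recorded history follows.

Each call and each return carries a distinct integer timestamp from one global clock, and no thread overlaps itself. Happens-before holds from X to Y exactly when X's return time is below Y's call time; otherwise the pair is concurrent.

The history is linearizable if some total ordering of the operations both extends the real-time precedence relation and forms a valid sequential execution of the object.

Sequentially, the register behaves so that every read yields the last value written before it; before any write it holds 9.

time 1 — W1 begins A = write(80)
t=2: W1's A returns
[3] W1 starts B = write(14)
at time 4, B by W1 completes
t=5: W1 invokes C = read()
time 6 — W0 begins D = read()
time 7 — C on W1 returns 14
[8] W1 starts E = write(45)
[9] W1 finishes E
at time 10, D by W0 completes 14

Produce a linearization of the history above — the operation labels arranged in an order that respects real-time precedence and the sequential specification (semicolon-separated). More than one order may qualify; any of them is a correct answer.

1. A write(80), leaving value 80
2. B write(14), leaving value 14
3. C read() → 14, leaving value 14
4. D read() → 14, leaving value 14
5. E write(45), leaving value 45

A; B; C; D; E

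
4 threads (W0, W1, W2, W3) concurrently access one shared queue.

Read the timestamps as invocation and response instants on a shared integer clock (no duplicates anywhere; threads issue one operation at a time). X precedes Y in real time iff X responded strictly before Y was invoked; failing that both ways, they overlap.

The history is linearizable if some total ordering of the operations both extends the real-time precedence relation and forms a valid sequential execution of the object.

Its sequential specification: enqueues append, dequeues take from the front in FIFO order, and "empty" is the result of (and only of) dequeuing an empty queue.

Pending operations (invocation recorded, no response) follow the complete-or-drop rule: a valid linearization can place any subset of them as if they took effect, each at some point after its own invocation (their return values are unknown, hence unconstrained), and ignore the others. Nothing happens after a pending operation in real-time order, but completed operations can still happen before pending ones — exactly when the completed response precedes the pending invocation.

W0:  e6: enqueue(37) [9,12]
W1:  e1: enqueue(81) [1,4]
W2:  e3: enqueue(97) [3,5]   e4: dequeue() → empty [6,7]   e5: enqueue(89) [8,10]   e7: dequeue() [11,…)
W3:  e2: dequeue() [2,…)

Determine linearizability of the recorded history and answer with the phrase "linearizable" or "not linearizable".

the violation lands at event 7, e4's response at time 7: events 1..6 linearize, events 1..7 do not
all 2 real-time-respecting orders fail — 3 completed queue operations, no legal replay
no escape via the 1 pending operation (e2): every completion choice fails
for example e1, e3, e4 (pending dropped) fails at step 3: e4 dequeue() → empty is not legal there
for example e3, e1, e4 (pending dropped) fails at step 3: e4 dequeue() → empty is not legal there

not linearizable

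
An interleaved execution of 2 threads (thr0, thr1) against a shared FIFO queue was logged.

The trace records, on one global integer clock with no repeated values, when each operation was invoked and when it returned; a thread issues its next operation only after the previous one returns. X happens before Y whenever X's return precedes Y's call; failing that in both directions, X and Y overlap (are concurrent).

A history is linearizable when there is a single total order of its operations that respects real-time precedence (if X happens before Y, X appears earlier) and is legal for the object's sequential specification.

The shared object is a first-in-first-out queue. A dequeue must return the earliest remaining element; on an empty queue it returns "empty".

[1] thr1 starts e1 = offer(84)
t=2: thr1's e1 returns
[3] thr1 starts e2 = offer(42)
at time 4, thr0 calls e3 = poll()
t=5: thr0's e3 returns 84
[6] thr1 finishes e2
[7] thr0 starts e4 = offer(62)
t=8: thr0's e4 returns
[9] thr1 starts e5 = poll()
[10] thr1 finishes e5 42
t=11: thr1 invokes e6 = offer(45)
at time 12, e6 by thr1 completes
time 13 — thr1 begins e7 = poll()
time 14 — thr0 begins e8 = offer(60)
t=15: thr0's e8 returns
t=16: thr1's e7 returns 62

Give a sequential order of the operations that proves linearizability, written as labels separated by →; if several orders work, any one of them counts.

step 1: e1 offer(84) — queue <84>
step 2: e2 offer(42) — queue <84,42>
step 3: e3 poll() → 84 — queue <42>
step 4: e4 offer(62) — queue <42,62>
step 5: e5 poll() → 42 — queue <62>
step 6: e6 offer(45) — queue <62,45>
step 7: e7 poll() → 62 — queue <45>
step 8: e8 offer(60) — queue <45,60>

e1 → e2 → e3 → e4 → e5 → e6 → e7 → e8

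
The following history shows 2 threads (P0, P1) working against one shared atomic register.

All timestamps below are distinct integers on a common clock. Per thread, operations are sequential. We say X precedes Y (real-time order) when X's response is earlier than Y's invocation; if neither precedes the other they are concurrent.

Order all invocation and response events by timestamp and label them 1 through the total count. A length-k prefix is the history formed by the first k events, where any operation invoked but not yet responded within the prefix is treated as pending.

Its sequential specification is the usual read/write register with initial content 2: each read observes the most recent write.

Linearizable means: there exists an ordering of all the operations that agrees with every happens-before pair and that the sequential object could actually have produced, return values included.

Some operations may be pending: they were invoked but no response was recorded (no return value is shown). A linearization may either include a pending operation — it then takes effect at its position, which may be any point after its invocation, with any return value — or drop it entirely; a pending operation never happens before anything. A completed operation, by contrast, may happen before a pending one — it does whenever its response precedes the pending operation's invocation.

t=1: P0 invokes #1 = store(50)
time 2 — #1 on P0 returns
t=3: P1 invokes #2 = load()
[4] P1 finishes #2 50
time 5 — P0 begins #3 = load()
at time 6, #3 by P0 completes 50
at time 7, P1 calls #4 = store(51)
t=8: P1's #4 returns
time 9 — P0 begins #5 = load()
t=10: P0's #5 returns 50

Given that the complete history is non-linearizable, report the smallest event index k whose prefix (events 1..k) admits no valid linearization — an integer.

10

one valid order for events 1..9 is #1, #2, #3, #4:
step 1: #1 store(50) — value 50
step 2: #2 load() → 50 — value 50
step 3: #3 load() → 50 — value 50
step 4: #4 store(51) — value 51
event 10 — #5's response, time 10 — after it, nothing linearizes
take #1, #2, #3, #4, #5: step 5 already fails, because #5 load() → 50 cannot occur there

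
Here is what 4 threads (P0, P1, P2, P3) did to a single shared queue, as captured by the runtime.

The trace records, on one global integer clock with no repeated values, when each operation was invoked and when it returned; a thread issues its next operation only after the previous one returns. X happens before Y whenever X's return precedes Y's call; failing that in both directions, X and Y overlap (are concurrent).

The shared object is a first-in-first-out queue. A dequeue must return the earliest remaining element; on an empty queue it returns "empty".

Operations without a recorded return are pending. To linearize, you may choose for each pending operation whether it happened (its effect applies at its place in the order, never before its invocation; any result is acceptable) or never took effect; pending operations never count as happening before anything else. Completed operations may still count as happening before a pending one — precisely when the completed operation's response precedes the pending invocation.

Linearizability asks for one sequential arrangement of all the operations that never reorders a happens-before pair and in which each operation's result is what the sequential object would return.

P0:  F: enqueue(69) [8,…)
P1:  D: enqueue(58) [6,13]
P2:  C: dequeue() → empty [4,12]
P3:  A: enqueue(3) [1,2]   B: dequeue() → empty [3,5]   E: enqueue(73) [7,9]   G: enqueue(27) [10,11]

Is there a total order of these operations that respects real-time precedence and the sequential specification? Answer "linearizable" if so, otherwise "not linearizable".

already the first 12 events (up to C's response at time 12) admit no linearization; the first 11 still do
all 4 real-time-respecting orders fail — 5 completed queue operations, no legal replay
completion choices over the 2 pending operations (D, F) were checked; none helps
for example A, B, C, E, G (pending dropped) fails at step 2: B dequeue() → empty is not legal there
for example A, B, E, C, G (pending dropped) fails at step 2: B dequeue() → empty is not legal there

not linearizable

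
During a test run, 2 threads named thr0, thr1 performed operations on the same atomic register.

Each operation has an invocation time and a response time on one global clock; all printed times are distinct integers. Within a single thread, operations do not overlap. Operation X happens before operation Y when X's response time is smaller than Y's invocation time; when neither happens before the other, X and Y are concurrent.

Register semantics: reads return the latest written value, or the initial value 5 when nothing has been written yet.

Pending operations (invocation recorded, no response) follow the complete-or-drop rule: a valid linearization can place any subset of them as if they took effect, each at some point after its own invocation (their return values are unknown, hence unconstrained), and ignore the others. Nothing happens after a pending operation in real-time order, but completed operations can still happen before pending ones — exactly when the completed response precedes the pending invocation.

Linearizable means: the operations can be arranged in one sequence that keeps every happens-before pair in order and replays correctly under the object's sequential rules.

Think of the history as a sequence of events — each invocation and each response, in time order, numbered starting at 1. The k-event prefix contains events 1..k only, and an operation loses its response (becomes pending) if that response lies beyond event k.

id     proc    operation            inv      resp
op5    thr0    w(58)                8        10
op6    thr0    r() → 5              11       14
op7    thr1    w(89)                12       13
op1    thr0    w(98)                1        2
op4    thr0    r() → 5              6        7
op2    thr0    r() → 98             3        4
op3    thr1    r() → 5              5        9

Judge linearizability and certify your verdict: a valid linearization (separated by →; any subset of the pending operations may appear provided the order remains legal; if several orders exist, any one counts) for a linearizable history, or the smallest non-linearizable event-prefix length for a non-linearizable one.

not linearizable — minimal violating prefix: 7 events

already the first 7 events (up to op4's response at time 7) admit no linearization; the first 6 still do
the completed operations (3 total) allow one real-time order; the atomic register replay rejects it
every completion of the 1 pending operation (op3) was checked; none linearizes
one such order, op1, op2, op4 (pending dropped), breaks at step 3 where op4 r() → 5 is illegal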